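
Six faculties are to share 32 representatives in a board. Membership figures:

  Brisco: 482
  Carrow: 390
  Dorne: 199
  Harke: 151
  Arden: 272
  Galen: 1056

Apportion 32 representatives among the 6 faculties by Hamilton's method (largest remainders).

Total 2550; standard divisor 2550/32 ≈ 79.688.
Standard quotas: Brisco 6.049, Carrow 4.894, Dorne 2.497, Harke 1.895, Arden 3.413, Galen 13.252.
Lower quotas: Brisco 6, Carrow 4, Dorne 2, Harke 1, Arden 3, Galen 13 (sum 29, leaving 3 seats).
Remainders in descending order: Harke 0.895, Carrow 0.894, Dorne 0.497, Arden 0.413, Galen 0.252, Brisco 0.049.
Largest remainders: Harke, Carrow, Dorne receive the extra seats.

Brisco 6, Carrow 5, Dorne 3, Harke 2, Arden 3, Galen 13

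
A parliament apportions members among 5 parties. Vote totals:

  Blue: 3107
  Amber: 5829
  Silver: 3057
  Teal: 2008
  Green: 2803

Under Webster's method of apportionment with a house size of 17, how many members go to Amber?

Standard divisor 16804/17 ≈ 988.471; standard quotas: Blue 3.143, Amber 5.897, Silver 3.093, Teal 2.031, Green 2.836.
Rounding to the nearest integer gives Blue 3, Amber 6, Silver 3, Teal 2, Green 3 — total 17, matching the house size, so no adjustment is needed.
Amber receives 6.

6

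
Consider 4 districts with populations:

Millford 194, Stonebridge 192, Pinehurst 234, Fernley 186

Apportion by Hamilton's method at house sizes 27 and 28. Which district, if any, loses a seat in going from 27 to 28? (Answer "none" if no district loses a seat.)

none

At 27 seats: Millford 7, Stonebridge 6, Pinehurst 8, Fernley 6.
At 28 seats: Millford 7, Stonebridge 7, Pinehurst 8, Fernley 6.
No district's allocation decreased.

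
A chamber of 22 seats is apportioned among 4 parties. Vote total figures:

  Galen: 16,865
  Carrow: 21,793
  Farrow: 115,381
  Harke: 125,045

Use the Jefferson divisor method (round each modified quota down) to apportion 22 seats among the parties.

Standard divisor 279084/22 ≈ 12685.636; standard quotas: Galen 1.329, Carrow 1.718, Farrow 9.095, Harke 9.857.
Rounding down gives 1, 1, 9, 9 = 20 seats, so the divisor must be adjusted.
With modified divisor 11500: modified quotas Galen 1.467, Carrow 1.895, Farrow 10.033, Harke 10.873.
Rounding down: Galen 1, Carrow 1, Farrow 10, Harke 10 (total 22).

Galen=1, Carrow=1, Farrow=10, Harke=10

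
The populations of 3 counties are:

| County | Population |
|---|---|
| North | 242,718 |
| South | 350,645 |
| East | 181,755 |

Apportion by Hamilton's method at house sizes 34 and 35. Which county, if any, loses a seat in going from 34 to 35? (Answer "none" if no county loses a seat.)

At 34 seats: North 11, South 15, East 8.
At 35 seats: North 11, South 16, East 8.
No county's allocation decreased.

none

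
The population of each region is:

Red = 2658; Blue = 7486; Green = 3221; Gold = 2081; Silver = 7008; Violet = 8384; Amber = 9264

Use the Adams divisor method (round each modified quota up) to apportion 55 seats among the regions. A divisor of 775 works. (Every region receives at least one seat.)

With modified divisor 775: modified quotas Red 3.430, Blue 9.659, Green 4.156, Gold 2.685, Silver 9.043, Violet 10.818, Amber 11.954.
Rounding up: Red 4, Blue 10, Green 5, Gold 3, Silver 10, Violet 11, Amber 12 (total 55).

Red: 4, Blue: 10, Green: 5, Gold: 3, Silver: 10, Violet: 11, Amber: 12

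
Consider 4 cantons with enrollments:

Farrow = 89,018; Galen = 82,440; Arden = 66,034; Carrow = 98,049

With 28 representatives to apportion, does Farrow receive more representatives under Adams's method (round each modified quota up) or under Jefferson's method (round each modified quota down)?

Adams: Farrow 7, Galen 7, Arden 6, Carrow 8.
Jefferson: Farrow 8, Galen 7, Arden 5, Carrow 8.
Farrow gets 7 under Adams and 8 under Jefferson.

Jefferson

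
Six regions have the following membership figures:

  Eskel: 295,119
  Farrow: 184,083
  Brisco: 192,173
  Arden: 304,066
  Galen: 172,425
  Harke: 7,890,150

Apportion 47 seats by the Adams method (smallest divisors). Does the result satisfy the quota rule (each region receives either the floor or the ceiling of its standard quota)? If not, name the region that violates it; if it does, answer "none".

Harke

Standard quotas: Eskel 1.535, Farrow 0.957, Brisco 0.999, Arden 1.581, Galen 0.897, Harke 41.031.
Adams allocation: Eskel 2, Farrow 1, Brisco 1, Arden 2, Galen 1, Harke 40.
Harke has quota 41.031 (lower 41, upper 42) but receives 40 — outside the quota interval.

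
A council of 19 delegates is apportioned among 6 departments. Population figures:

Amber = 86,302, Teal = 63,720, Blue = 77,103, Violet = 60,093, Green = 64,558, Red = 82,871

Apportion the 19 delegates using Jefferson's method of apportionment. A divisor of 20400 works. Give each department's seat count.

With modified divisor 20400: modified quotas Amber 4.230, Teal 3.124, Blue 3.780, Violet 2.946, Green 3.165, Red 4.062.
Rounding down: Amber 4, Teal 3, Blue 3, Violet 2, Green 3, Red 4 (total 19).

Amber=4, Teal=3, Blue=3, Violet=2, Green=3, Red=4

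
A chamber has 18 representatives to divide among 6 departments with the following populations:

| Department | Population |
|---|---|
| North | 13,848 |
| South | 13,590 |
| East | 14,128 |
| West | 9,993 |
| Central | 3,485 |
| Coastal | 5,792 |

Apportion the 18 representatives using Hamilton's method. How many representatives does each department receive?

Standard divisor: 60836 ÷ 18 ≈ 3379.778.
Standard quotas: North 4.0973, South 4.0210, East 4.1802, West 2.9567, Central 1.0311, Coastal 1.7137.
Lower quotas: North 4, South 4, East 4, West 2, Central 1, Coastal 1 (sum 16, leaving 2 seats).
Remainders in descending order: West 0.9567, Coastal 0.7137, East 0.1802, North 0.0973, Central 0.0311, South 0.0210.
Largest remainders: West, Coastal receive the extra seats.

North=4; South=4; East=4; West=3; Central=1; Coastal=2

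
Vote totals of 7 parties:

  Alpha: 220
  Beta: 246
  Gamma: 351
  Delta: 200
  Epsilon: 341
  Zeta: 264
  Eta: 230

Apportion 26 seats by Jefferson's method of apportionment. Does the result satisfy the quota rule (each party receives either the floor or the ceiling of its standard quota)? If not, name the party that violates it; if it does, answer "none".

Standard quotas: Alpha 3.089, Beta 3.454, Gamma 4.928, Delta 2.808, Epsilon 4.787, Zeta 3.706, Eta 3.229.
Jefferson allocation: Alpha 3, Beta 3, Gamma 5, Delta 3, Epsilon 5, Zeta 4, Eta 3.
Every allocation lies between the lower and upper quota.

none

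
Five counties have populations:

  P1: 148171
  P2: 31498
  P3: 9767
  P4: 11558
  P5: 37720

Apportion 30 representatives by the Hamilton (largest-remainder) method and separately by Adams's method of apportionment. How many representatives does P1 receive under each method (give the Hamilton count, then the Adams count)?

19 and 17

Hamilton: P1 19, P2 4, P3 1, P4 1, P5 5.
Adams: P1 17, P2 4, P3 2, P4 2, P5 5.
P1 gets 19 under Hamilton and 17 under Adams.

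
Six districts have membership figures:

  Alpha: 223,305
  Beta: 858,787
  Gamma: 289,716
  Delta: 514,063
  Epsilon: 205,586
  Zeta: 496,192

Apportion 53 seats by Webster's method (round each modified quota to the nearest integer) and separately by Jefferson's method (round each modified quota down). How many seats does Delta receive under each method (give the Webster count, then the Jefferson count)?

10 and 11

Webster: Alpha 5, Beta 18, Gamma 6, Delta 10, Epsilon 4, Zeta 10.
Jefferson: Alpha 4, Beta 18, Gamma 6, Delta 11, Epsilon 4, Zeta 10.
Delta gets 10 under Webster and 11 under Jefferson.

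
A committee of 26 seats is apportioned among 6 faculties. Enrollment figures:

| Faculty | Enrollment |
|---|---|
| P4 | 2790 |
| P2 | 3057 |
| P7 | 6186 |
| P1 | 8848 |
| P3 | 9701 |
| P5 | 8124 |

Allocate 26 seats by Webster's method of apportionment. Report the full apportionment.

Standard divisor 38706/26 ≈ 1488.692; standard quotas: P4 1.874, P2 2.053, P7 4.155, P1 5.943, P3 6.516, P5 5.457.
Rounding to the nearest integer gives P4 2, P2 2, P7 4, P1 6, P3 7, P5 5 — total 26, matching the house size, so no adjustment is needed.

P4 2, P2 2, P7 4, P1 6, P3 7, P5 5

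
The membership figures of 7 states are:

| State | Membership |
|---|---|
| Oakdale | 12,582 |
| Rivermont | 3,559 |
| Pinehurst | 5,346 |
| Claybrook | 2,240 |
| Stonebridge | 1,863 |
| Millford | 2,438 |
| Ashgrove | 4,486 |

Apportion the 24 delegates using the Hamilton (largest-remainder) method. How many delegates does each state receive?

Standard divisor: 32514 ÷ 24 ≈ 1354.75.
Standard quotas: Oakdale 9.2873, Rivermont 2.6271, Pinehurst 3.9461, Claybrook 1.6534, Stonebridge 1.3752, Millford 1.7996, Ashgrove 3.3113.
Lower quotas: Oakdale 9, Rivermont 2, Pinehurst 3, Claybrook 1, Stonebridge 1, Millford 1, Ashgrove 3 (sum 20, leaving 4 seats).
Remainders in descending order: Pinehurst 0.9461, Millford 0.7996, Claybrook 0.6534, Rivermont 0.6271, Stonebridge 0.3752, Ashgrove 0.3113, Oakdale 0.2873.
Largest remainders: Pinehurst, Millford, Claybrook, Rivermont receive the extra seats.

Oakdale: 9, Rivermont: 3, Pinehurst: 4, Claybrook: 2, Stonebridge: 1, Millford: 2, Ashgrove: 3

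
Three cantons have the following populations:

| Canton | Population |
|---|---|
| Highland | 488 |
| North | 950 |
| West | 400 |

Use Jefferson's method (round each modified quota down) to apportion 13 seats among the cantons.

Highland 3, North 7, West 3

Standard divisor 1838/13 ≈ 141.385; standard quotas: Highland 3.452, North 6.719, West 2.829.
Rounding down gives 3, 6, 2 = 11 seats, so the divisor must be adjusted.
With modified divisor 130: modified quotas Highland 3.754, North 7.308, West 3.077.
Rounding down: Highland 3, North 7, West 3 (total 13).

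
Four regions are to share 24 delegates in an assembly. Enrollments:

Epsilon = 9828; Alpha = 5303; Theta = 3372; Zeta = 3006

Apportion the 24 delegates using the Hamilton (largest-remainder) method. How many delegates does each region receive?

Epsilon: 11, Alpha: 6, Theta: 4, Zeta: 3

Standard divisor: 21509 ÷ 24 ≈ 896.208.
Standard quotas: Epsilon 10.9662, Alpha 5.9172, Theta 3.7625, Zeta 3.3541.
Lower quotas: Epsilon 10, Alpha 5, Theta 3, Zeta 3 (sum 21, leaving 3 seats).
Remainders in descending order: Epsilon 0.9662, Alpha 0.9172, Theta 0.7625, Zeta 0.3541.
The surplus seats go to Epsilon, Alpha, Theta.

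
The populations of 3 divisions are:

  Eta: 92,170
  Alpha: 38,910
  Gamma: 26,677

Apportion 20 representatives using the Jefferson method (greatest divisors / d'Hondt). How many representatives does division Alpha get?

Standard divisor 157757/20 ≈ 7887.85; standard quotas: Eta 11.685, Alpha 4.933, Gamma 3.382.
Rounding down gives 11, 4, 3 = 18 seats, so the divisor must be adjusted.
With modified divisor 7400: modified quotas Eta 12.455, Alpha 5.258, Gamma 3.605.
Rounding down: Eta 12, Alpha 5, Gamma 3 (total 20).
Alpha receives 5.

5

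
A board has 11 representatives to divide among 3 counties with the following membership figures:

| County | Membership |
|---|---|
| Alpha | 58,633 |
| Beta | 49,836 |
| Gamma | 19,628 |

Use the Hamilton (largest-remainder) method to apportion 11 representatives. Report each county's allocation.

Standard divisor: 128097 ÷ 11 ≈ 11645.182.
Standard quotas: Alpha 5.0350, Beta 4.2795, Gamma 1.6855.
Lower quotas: Alpha 5, Beta 4, Gamma 1 (sum 10, leaving 1 seat).
Remainders in descending order: Gamma 0.6855, Beta 0.2795, Alpha 0.0350.
The surplus seat goes to Gamma.

Alpha 5; Beta 4; Gamma 2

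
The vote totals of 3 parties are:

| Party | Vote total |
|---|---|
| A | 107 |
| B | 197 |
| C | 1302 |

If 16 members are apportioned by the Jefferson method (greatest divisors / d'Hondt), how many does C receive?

13

Standard divisor 1606/16 ≈ 100.375; standard quotas: A 1.066, B 1.963, C 12.971.
Rounding down gives 1, 1, 12 = 14 seats, so the divisor must be adjusted.
With modified divisor 96: modified quotas A 1.115, B 2.052, C 13.562.
Rounding down: A 1, B 2, C 13 (total 16).
C receives 13.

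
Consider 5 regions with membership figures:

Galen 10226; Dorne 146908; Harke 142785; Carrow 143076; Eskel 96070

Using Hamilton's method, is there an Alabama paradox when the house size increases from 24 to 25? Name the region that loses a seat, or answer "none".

At 24 seats: Galen 1, Dorne 7, Harke 6, Carrow 6, Eskel 4.
At 25 seats: Galen 0, Dorne 7, Harke 7, Carrow 7, Eskel 4.
Galen drops from 1 to 0.

Galen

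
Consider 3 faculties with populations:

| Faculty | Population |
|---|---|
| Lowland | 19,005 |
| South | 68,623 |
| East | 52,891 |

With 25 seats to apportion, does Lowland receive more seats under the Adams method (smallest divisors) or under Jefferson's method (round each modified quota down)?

Adams

Adams: Lowland 4, South 12, East 9.
Jefferson: Lowland 3, South 12, East 10.
Lowland gets 4 under Adams and 3 under Jefferson.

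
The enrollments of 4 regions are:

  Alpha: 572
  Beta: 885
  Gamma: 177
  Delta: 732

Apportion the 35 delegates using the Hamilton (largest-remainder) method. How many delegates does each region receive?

Alpha 8, Beta 13, Gamma 3, Delta 11

Standard divisor: 2366 ÷ 35 ≈ 67.6.
Standard quotas: Alpha 8.462, Beta 13.092, Gamma 2.618, Delta 10.828.
Lower quotas: Alpha 8, Beta 13, Gamma 2, Delta 10 (sum 33, leaving 2 seats).
Remainders in descending order: Delta 0.828, Gamma 0.618, Alpha 0.462, Beta 0.092.
Largest remainders: Delta, Gamma receive the extra seats.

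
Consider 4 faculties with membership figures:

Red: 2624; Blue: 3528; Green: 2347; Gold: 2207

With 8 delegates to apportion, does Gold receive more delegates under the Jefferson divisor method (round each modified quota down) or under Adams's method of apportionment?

Adams

Jefferson: Red 2, Blue 3, Green 2, Gold 1.
Adams: Red 2, Blue 2, Green 2, Gold 2.
Gold gets 1 under Jefferson and 2 under Adams.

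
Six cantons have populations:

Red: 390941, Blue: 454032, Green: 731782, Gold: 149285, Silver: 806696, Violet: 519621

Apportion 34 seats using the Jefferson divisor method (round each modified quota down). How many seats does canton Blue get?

5

Standard divisor 3052357/34 ≈ 89775.206; standard quotas: Red 4.355, Blue 5.057, Green 8.151, Gold 1.663, Silver 8.986, Violet 5.788.
Rounding down gives 4, 5, 8, 1, 8, 5 = 31 seats, so the divisor must be adjusted.
With modified divisor 81000: modified quotas Red 4.826, Blue 5.605, Green 9.034, Gold 1.843, Silver 9.959, Violet 6.415.
Rounding down: Red 4, Blue 5, Green 9, Gold 1, Silver 9, Violet 6 (total 34).
Blue receives 5.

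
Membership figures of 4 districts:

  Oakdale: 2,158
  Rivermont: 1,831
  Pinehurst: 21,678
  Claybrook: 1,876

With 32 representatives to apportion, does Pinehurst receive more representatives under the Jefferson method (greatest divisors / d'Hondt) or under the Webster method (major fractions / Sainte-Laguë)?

Jefferson: Oakdale 2, Rivermont 2, Pinehurst 26, Claybrook 2.
Webster: Oakdale 3, Rivermont 2, Pinehurst 25, Claybrook 2.
Pinehurst gets 26 under Jefferson and 25 under Webster.

Jefferson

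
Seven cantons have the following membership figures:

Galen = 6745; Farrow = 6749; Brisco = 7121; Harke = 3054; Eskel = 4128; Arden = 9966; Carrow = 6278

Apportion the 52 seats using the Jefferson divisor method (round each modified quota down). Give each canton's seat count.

Galen 8; Farrow 8; Brisco 9; Harke 3; Eskel 5; Arden 12; Carrow 7

Standard divisor 44041/52 ≈ 846.942; standard quotas: Galen 7.964, Farrow 7.969, Brisco 8.408, Harke 3.606, Eskel 4.874, Arden 11.767, Carrow 7.413.
Rounding down gives 7, 7, 8, 3, 4, 11, 7 = 47 seats, so the divisor must be adjusted.
With modified divisor 788: modified quotas Galen 8.560, Farrow 8.565, Brisco 9.037, Harke 3.876, Eskel 5.239, Arden 12.647, Carrow 7.967.
Rounding down: Galen 8, Farrow 8, Brisco 9, Harke 3, Eskel 5, Arden 12, Carrow 7 (total 52).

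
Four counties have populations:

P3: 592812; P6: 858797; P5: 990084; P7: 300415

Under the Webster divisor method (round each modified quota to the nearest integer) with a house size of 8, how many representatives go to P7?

Standard divisor 2742108/8 ≈ 342763.5; standard quotas: P3 1.730, P6 2.506, P5 2.889, P7 0.876.
Rounding to the nearest integer gives 2, 3, 3, 1 = 9 seats, so the divisor must be adjusted.
With modified divisor 369400: modified quotas P3 1.605, P6 2.325, P5 2.680, P7 0.813.
Rounding to the nearest integer: P3 2, P6 2, P5 3, P7 1 (total 8).
P7 receives 1.

1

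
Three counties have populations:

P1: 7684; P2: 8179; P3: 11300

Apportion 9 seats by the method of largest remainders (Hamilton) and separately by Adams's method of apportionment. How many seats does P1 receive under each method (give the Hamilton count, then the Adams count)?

2 and 3

Hamilton: P1 2, P2 3, P3 4.
Adams: P1 3, P2 3, P3 3.
P1 gets 2 under Hamilton and 3 under Adams.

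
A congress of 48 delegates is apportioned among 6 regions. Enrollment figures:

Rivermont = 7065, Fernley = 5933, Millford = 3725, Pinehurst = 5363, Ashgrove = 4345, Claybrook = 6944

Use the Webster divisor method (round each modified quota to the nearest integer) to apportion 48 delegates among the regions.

Rivermont: 10; Fernley: 9; Millford: 5; Pinehurst: 8; Ashgrove: 6; Claybrook: 10

Standard divisor 33375/48 ≈ 695.312; standard quotas: Rivermont 10.161, Fernley 8.533, Millford 5.357, Pinehurst 7.713, Ashgrove 6.249, Claybrook 9.987.
Rounding to the nearest integer gives Rivermont 10, Fernley 9, Millford 5, Pinehurst 8, Ashgrove 6, Claybrook 10 — total 48, matching the house size, so no adjustment is needed.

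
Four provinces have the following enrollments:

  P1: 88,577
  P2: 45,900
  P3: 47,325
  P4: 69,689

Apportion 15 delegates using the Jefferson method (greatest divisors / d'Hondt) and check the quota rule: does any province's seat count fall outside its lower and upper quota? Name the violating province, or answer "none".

Standard quotas: P1 5.283, P2 2.738, P3 2.823, P4 4.157.
Jefferson allocation: P1 5, P2 3, P3 3, P4 4.
Every allocation lies between the lower and upper quota.

none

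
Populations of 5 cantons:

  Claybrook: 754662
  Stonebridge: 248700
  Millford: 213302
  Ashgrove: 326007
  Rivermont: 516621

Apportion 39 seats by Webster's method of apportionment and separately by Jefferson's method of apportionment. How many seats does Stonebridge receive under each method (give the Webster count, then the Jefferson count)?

5 and 4

Webster: Claybrook 14, Stonebridge 5, Millford 4, Ashgrove 6, Rivermont 10.
Jefferson: Claybrook 15, Stonebridge 4, Millford 4, Ashgrove 6, Rivermont 10.
Stonebridge gets 5 under Webster and 4 under Jefferson.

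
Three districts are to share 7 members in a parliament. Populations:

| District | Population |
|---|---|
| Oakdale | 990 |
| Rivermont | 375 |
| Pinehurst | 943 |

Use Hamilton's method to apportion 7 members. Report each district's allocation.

Oakdale 3; Rivermont 1; Pinehurst 3

The standard divisor is 2308/7 ≈ 329.714.
Standard quotas: Oakdale 3.003, Rivermont 1.137, Pinehurst 2.860.
Lower quotas: Oakdale 3, Rivermont 1, Pinehurst 2 (sum 6, leaving 1 seat).
Remainders in descending order: Pinehurst 0.860, Rivermont 0.137, Oakdale 0.003.
The surplus seat goes to Pinehurst.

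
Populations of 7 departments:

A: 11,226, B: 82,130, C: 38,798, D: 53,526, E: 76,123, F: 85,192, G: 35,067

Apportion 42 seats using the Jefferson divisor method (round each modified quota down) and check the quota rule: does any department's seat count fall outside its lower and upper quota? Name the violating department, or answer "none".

Standard quotas: A 1.234, B 9.029, C 4.265, D 5.884, E 8.368, F 9.365, G 3.855.
Jefferson allocation: A 1, B 9, C 4, D 6, E 8, F 10, G 4.
Every allocation lies between the lower and upper quota.

none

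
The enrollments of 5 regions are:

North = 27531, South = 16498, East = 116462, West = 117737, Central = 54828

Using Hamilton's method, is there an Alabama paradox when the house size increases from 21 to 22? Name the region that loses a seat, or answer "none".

Central

At 21 seats: North 2, South 1, East 7, West 7, Central 4.
At 22 seats: North 2, South 1, East 8, West 8, Central 3.
Central drops from 4 to 3.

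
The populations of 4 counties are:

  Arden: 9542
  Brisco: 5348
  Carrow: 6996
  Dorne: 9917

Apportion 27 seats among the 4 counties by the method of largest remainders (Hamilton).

Arden 8, Brisco 5, Carrow 6, Dorne 8

Total 31803; standard divisor 31803/27 ≈ 1177.889.
Standard quotas: Arden 8.1009, Brisco 4.5403, Carrow 5.9394, Dorne 8.4193.
Lower quotas: Arden 8, Brisco 4, Carrow 5, Dorne 8 (sum 25, leaving 2 seats).
Remainders in descending order: Carrow 0.9394, Brisco 0.5403, Dorne 0.4193, Arden 0.1009.
Largest remainders: Carrow, Brisco receive the extra seats.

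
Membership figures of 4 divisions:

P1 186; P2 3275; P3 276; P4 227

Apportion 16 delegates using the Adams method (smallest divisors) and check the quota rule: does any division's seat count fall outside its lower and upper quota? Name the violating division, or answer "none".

Standard quotas: P1 0.751, P2 13.219, P3 1.114, P4 0.916.
Adams allocation: P1 1, P2 12, P3 2, P4 1.
P2 has quota 13.219 (lower 13, upper 14) but receives 12 — outside the quota interval.

P2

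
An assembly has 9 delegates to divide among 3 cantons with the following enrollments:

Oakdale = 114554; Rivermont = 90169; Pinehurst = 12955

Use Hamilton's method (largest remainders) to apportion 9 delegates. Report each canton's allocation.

Standard divisor: 217678 ÷ 9 ≈ 24186.444.
Standard quotas: Oakdale 4.7363, Rivermont 3.7281, Pinehurst 0.5356.
Lower quotas: Oakdale 4, Rivermont 3, Pinehurst 0 (sum 7, leaving 2 seats).
Remainders in descending order: Oakdale 0.7363, Rivermont 0.7281, Pinehurst 0.5356.
Largest remainders: Oakdale, Rivermont receive the extra seats.

Oakdale: 5, Rivermont: 4, Pinehurst: 0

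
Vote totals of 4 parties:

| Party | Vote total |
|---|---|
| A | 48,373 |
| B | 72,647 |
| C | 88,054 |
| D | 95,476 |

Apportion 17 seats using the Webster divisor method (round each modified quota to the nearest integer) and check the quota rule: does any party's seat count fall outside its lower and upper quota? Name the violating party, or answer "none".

Standard quotas: A 2.700, B 4.055, C 4.915, D 5.329.
Webster allocation: A 3, B 4, C 5, D 5.
Every allocation lies between the lower and upper quota.

none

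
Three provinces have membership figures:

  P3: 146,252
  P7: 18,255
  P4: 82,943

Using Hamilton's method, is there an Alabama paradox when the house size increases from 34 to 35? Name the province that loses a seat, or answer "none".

P7

At 34 seats: P3 20, P7 3, P4 11.
At 35 seats: P3 21, P7 2, P4 12.
P7 drops from 3 to 2.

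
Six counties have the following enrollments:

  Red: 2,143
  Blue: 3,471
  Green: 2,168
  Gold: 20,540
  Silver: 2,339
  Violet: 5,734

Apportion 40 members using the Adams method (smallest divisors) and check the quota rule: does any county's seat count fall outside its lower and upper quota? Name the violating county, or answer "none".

Standard quotas: Red 2.355, Blue 3.815, Green 2.383, Gold 22.575, Silver 2.571, Violet 6.302.
Adams allocation: Red 3, Blue 4, Green 3, Gold 21, Silver 3, Violet 6.
Gold has quota 22.575 (lower 22, upper 23) but receives 21 — outside the quota interval.

Gold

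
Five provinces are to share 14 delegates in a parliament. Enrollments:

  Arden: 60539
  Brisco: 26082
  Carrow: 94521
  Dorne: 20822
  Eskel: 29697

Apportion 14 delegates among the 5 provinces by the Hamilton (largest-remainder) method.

Arden: 4, Brisco: 1, Carrow: 6, Dorne: 1, Eskel: 2

Total 231661; standard divisor 231661/14 ≈ 16547.214.
Standard quotas: Arden 3.6586, Brisco 1.5762, Carrow 5.7122, Dorne 1.2583, Eskel 1.7947.
Lower quotas: Arden 3, Brisco 1, Carrow 5, Dorne 1, Eskel 1 (sum 11, leaving 3 seats).
Remainders in descending order: Eskel 0.7947, Carrow 0.7122, Arden 0.6586, Brisco 0.5762, Dorne 0.2583.
Largest remainders: Eskel, Carrow, Arden receive the extra seats.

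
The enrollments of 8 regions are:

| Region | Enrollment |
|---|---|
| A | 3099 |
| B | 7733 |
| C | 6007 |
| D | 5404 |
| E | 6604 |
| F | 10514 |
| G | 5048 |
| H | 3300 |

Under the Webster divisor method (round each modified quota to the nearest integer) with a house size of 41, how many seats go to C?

Standard divisor 47709/41 ≈ 1163.634; standard quotas: A 2.663, B 6.646, C 5.162, D 4.644, E 5.675, F 9.035, G 4.338, H 2.836.
Rounding to the nearest integer gives 3, 7, 5, 5, 6, 9, 4, 3 = 42 seats, so the divisor must be adjusted.
With modified divisor 1195: modified quotas A 2.593, B 6.471, C 5.027, D 4.522, E 5.526, F 8.798, G 4.224, H 2.762.
Rounding to the nearest integer: A 3, B 6, C 5, D 5, E 6, F 9, G 4, H 3 (total 41).
C receives 5.

5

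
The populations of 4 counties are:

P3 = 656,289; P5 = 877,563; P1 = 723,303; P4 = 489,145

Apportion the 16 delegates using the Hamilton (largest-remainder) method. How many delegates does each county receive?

The standard divisor is 2746300/16 ≈ 171643.75.
Standard quotas: P3 3.8236, P5 5.1127, P1 4.2140, P4 2.8498.
Lower quotas: P3 3, P5 5, P1 4, P4 2 (sum 14, leaving 2 seats).
Remainders in descending order: P4 0.8498, P3 0.8236, P1 0.2140, P5 0.1127.
Largest remainders: P4, P3 receive the extra seats.

P3 4, P5 5, P1 4, P4 3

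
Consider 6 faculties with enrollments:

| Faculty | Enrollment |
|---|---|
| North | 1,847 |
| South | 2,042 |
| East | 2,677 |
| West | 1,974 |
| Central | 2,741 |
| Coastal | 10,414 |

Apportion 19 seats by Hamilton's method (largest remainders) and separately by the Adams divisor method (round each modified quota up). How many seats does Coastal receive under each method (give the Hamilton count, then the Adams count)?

Hamilton: North 2, South 2, East 2, West 2, Central 2, Coastal 9.
Adams: North 2, South 2, East 2, West 2, Central 3, Coastal 8.
Coastal gets 9 under Hamilton and 8 under Adams.

9 and 8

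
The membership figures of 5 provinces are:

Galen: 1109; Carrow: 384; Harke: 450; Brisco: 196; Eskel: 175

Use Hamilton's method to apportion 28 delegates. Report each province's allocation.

Galen 13; Carrow 5; Harke 6; Brisco 2; Eskel 2

The standard divisor is 2314/28 ≈ 82.643.
Standard quotas: Galen 13.419, Carrow 4.646, Harke 5.445, Brisco 2.372, Eskel 2.118.
Lower quotas: Galen 13, Carrow 4, Harke 5, Brisco 2, Eskel 2 (sum 26, leaving 2 seats).
Remainders in descending order: Carrow 0.646, Harke 0.445, Galen 0.419, Brisco 0.372, Eskel 0.118.
Largest remainders: Carrow, Harke receive the extra seats.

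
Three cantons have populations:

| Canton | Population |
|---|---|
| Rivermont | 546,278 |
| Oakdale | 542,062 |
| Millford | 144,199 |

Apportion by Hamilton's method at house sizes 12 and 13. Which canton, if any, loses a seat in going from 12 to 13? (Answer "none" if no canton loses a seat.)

At 12 seats: Rivermont 5, Oakdale 5, Millford 2.
At 13 seats: Rivermont 6, Oakdale 6, Millford 1.
Millford drops from 2 to 1.

Millford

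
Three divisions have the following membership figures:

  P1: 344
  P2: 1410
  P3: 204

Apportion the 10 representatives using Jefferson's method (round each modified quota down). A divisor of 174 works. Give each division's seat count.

P1 1; P2 8; P3 1

With modified divisor 174: modified quotas P1 1.977, P2 8.103, P3 1.172.
Rounding down: P1 1, P2 8, P3 1 (total 10).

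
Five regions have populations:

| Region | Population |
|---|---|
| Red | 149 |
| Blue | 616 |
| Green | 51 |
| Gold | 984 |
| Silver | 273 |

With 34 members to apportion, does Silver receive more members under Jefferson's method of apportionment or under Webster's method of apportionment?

Webster

Jefferson: Red 2, Blue 11, Green 0, Gold 17, Silver 4.
Webster: Red 2, Blue 10, Green 1, Gold 16, Silver 5.
Silver gets 4 under Jefferson and 5 under Webster.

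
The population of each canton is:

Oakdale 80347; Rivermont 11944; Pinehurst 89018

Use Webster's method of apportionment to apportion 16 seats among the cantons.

Oakdale 7; Rivermont 1; Pinehurst 8

Standard divisor 181309/16 ≈ 11331.812; standard quotas: Oakdale 7.090, Rivermont 1.054, Pinehurst 7.856.
Rounding to the nearest integer gives Oakdale 7, Rivermont 1, Pinehurst 8 — total 16, matching the house size, so no adjustment is needed.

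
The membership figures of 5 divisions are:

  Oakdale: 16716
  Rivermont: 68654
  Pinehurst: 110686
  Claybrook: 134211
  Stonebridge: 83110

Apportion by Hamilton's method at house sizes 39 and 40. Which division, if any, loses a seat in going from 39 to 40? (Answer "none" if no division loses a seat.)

Oakdale

At 39 seats: Oakdale 2, Rivermont 6, Pinehurst 10, Claybrook 13, Stonebridge 8.
At 40 seats: Oakdale 1, Rivermont 7, Pinehurst 11, Claybrook 13, Stonebridge 8.
Oakdale drops from 2 to 1.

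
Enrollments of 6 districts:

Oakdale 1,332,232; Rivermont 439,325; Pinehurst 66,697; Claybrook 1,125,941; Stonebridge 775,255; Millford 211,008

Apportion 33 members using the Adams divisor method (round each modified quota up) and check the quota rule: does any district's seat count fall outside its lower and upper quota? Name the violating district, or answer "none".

Standard quotas: Oakdale 11.129, Rivermont 3.670, Pinehurst 0.557, Claybrook 9.406, Stonebridge 6.476, Millford 1.763.
Adams allocation: Oakdale 11, Rivermont 4, Pinehurst 1, Claybrook 9, Stonebridge 6, Millford 2.
Every allocation lies between the lower and upper quota.

none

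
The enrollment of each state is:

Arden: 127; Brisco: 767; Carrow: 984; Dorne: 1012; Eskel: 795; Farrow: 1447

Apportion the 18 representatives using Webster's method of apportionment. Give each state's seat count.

Standard divisor 5132/18 ≈ 285.111; standard quotas: Arden 0.445, Brisco 2.690, Carrow 3.451, Dorne 3.549, Eskel 2.788, Farrow 5.075.
Rounding to the nearest integer gives Arden 0, Brisco 3, Carrow 3, Dorne 4, Eskel 3, Farrow 5 — total 18, matching the house size, so no adjustment is needed.

Arden: 0; Brisco: 3; Carrow: 3; Dorne: 4; Eskel: 3; Farrow: 5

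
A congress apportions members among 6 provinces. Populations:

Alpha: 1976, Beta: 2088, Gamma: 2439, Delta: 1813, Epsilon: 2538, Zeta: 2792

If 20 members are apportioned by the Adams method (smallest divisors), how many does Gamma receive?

Standard divisor 13646/20 ≈ 682.3; standard quotas: Alpha 2.896, Beta 3.060, Gamma 3.575, Delta 2.657, Epsilon 3.720, Zeta 4.092.
Rounding up gives 3, 4, 4, 3, 4, 5 = 23 seats, so the divisor must be adjusted.
With modified divisor 830: modified quotas Alpha 2.381, Beta 2.516, Gamma 2.939, Delta 2.184, Epsilon 3.058, Zeta 3.364.
Rounding up: Alpha 3, Beta 3, Gamma 3, Delta 3, Epsilon 4, Zeta 4 (total 20).
Gamma receives 3.

3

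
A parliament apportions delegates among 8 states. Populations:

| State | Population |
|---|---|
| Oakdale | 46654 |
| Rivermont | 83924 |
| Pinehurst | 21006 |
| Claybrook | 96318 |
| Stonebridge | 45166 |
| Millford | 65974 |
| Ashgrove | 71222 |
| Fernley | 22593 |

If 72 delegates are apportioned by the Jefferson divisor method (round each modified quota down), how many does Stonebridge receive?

Standard divisor 452857/72 ≈ 6289.681; standard quotas: Oakdale 7.418, Rivermont 13.343, Pinehurst 3.340, Claybrook 15.314, Stonebridge 7.181, Millford 10.489, Ashgrove 11.324, Fernley 3.592.
Rounding down gives 7, 13, 3, 15, 7, 10, 11, 3 = 69 seats, so the divisor must be adjusted.
With modified divisor 5960: modified quotas Oakdale 7.828, Rivermont 14.081, Pinehurst 3.524, Claybrook 16.161, Stonebridge 7.578, Millford 11.069, Ashgrove 11.950, Fernley 3.791.
Rounding down: Oakdale 7, Rivermont 14, Pinehurst 3, Claybrook 16, Stonebridge 7, Millford 11, Ashgrove 11, Fernley 3 (total 72).
Stonebridge receives 7.

7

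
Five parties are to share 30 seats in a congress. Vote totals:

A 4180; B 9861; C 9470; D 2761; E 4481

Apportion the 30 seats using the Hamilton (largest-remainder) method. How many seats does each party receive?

A 4; B 10; C 9; D 3; E 4

The standard divisor is 30753/30 ≈ 1025.1.
Standard quotas: A 4.0777, B 9.6195, C 9.2381, D 2.6934, E 4.3713.
Lower quotas: A 4, B 9, C 9, D 2, E 4 (sum 28, leaving 2 seats).
Remainders in descending order: D 0.6934, B 0.6195, E 0.3713, C 0.2381, A 0.0777.
Largest remainders: D, B receive the extra seats.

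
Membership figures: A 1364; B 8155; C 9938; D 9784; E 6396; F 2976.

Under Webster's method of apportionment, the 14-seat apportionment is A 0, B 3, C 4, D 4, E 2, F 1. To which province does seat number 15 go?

A

Priority for the next seat is population ÷ (current seats + 0.5).
Priorities: A 2728.000, B 2330.000, C 2208.444, D 2174.222, E 2558.400, F 1984.000.
Highest priority: A.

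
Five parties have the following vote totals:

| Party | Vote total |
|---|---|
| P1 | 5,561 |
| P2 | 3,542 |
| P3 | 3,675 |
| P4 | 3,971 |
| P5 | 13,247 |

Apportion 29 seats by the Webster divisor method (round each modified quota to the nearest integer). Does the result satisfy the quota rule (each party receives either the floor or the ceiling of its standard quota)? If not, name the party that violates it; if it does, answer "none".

Standard quotas: P1 5.376, P2 3.424, P3 3.553, P4 3.839, P5 12.807.
Webster allocation: P1 5, P2 3, P3 4, P4 4, P5 13.
Every allocation lies between the lower and upper quota.

none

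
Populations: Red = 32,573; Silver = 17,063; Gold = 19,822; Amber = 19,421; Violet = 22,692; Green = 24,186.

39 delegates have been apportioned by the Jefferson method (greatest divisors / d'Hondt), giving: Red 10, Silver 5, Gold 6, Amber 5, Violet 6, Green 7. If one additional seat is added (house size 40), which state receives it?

Priority for the next seat is population ÷ (current seats + 1).
Priorities: Red 2961.182, Silver 2843.833, Gold 2831.714, Amber 3236.833, Violet 3241.714, Green 3023.250.
Highest priority: Violet.

Violet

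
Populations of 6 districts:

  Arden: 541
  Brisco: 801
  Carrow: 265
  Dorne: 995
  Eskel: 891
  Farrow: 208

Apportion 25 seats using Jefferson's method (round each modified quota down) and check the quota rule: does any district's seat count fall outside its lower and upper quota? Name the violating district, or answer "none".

Standard quotas: Arden 3.654, Brisco 5.411, Carrow 1.790, Dorne 6.721, Eskel 6.019, Farrow 1.405.
Jefferson allocation: Arden 4, Brisco 6, Carrow 1, Dorne 7, Eskel 6, Farrow 1.
Every allocation lies between the lower and upper quota.

none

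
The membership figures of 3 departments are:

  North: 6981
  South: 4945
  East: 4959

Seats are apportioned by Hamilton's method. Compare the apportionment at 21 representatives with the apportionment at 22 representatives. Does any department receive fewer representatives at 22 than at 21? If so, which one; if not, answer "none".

At 21 seats: North 9, South 6, East 6.
At 22 seats: North 9, South 6, East 7.
No department's allocation decreased.

none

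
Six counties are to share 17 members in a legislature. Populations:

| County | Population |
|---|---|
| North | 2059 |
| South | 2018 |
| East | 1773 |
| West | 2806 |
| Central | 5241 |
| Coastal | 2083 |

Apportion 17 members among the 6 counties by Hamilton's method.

Standard divisor: 15980 ÷ 17 = 940.
Standard quotas: North 2.1904, South 2.1468, East 1.8862, West 2.9851, Central 5.5755, Coastal 2.2160.
Lower quotas: North 2, South 2, East 1, West 2, Central 5, Coastal 2 (sum 14, leaving 3 seats).
Remainders in descending order: West 0.9851, East 0.8862, Central 0.5755, Coastal 0.2160, North 0.1904, South 0.1468.
Largest remainders: West, East, Central receive the extra seats.

North 2; South 2; East 2; West 3; Central 6; Coastal 2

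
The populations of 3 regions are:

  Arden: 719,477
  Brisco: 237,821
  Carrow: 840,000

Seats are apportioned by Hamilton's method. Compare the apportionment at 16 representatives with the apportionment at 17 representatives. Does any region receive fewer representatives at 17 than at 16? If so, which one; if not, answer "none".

At 16 seats: Arden 6, Brisco 2, Carrow 8.
At 17 seats: Arden 7, Brisco 2, Carrow 8.
No region's allocation decreased.

none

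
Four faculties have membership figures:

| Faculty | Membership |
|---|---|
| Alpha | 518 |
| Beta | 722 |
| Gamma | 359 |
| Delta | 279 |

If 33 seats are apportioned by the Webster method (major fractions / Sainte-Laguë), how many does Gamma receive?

6

Standard divisor 1878/33 ≈ 56.909; standard quotas: Alpha 9.102, Beta 12.687, Gamma 6.308, Delta 4.903.
Rounding to the nearest integer gives Alpha 9, Beta 13, Gamma 6, Delta 5 — total 33, matching the house size, so no adjustment is needed.
Gamma receives 6.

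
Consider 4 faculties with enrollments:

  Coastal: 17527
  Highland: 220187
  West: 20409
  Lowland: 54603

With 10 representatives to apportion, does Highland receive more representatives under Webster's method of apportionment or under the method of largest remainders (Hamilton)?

Webster: Coastal 1, Highland 6, West 1, Lowland 2.
Hamilton: Coastal 0, Highland 7, West 1, Lowland 2.
Highland gets 6 under Webster and 7 under Hamilton.

Hamilton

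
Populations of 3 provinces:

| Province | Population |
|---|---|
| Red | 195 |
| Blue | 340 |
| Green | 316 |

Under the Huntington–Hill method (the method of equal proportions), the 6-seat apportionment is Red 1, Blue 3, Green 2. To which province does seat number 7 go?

Priority for the next seat is population ÷ (√(s·(s+1))).
Priorities: Red 137.886, Blue 98.150, Green 129.006.
Highest priority: Red.

Red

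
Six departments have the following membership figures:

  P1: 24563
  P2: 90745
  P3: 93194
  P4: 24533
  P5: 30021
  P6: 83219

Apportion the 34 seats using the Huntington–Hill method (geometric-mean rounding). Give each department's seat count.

P1 3; P2 9; P3 9; P4 2; P5 3; P6 8

With divisor 10022: modified quotas P1 2.451, P2 9.055, P3 9.299, P4 2.448, P5 2.996, P6 8.304.
Geometric-mean thresholds: P1 √(2·3)=2.449, P2 √(9·10)=9.487, P3 √(9·10)=9.487, P4 √(2·3)=2.449, P5 √(2·3)=2.449, P6 √(8·9)=8.485.
Each quota rounded against its threshold gives P1 3, P2 9, P3 9, P4 2, P5 3, P6 8 (total 34).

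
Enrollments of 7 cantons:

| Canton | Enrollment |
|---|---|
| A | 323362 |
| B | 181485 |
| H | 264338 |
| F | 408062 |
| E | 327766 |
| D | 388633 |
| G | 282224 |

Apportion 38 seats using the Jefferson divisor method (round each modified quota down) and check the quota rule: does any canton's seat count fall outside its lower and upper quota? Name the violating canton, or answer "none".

none

Standard quotas: A 5.647, B 3.170, H 4.616, F 7.127, E 5.724, D 6.787, G 4.929.
Jefferson allocation: A 6, B 3, H 4, F 7, E 6, D 7, G 5.
Every allocation lies between the lower and upper quota.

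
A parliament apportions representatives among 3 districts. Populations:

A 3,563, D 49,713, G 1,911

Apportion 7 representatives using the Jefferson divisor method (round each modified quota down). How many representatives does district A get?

Standard divisor 55187/7 ≈ 7883.857; standard quotas: A 0.452, D 6.306, G 0.242.
Rounding down gives 0, 6, 0 = 6 seats, so the divisor must be adjusted.
With modified divisor 6700: modified quotas A 0.532, D 7.420, G 0.285.
Rounding down: A 0, D 7, G 0 (total 7).
A receives 0.

0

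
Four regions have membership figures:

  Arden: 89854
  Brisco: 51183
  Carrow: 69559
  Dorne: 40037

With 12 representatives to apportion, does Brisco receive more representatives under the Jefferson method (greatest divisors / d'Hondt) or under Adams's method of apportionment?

Jefferson: Arden 5, Brisco 2, Carrow 3, Dorne 2.
Adams: Arden 4, Brisco 3, Carrow 3, Dorne 2.
Brisco gets 2 under Jefferson and 3 under Adams.

Adams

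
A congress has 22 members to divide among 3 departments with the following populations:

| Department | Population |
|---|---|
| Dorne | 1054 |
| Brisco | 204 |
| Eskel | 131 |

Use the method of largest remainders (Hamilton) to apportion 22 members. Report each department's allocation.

Dorne=17, Brisco=3, Eskel=2

Standard divisor: 1389 ÷ 22 ≈ 63.136.
Standard quotas: Dorne 16.694, Brisco 3.231, Eskel 2.075.
Lower quotas: Dorne 16, Brisco 3, Eskel 2 (sum 21, leaving 1 seat).
Remainders in descending order: Dorne 0.694, Brisco 0.231, Eskel 0.075.
Largest remainder: Dorne receives the extra seat.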